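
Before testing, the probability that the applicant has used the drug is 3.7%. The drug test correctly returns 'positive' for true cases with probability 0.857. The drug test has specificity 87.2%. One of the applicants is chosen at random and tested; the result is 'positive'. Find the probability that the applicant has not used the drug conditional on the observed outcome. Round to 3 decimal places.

Let H be the event that the applicant has used the drug. P(H) = 0.037, so P(¬H) = 0.963. With E the 'positive' result, P(E|H) = 0.857 and P(E|¬H) = 0.128.
P(E) = 0.857·0.037 + 0.128·0.963 = 0.031709 + 0.12326 = 0.15497.
By Bayes' theorem, P(H|E) = 0.031709 / 0.15497 = 0.205. Hence P(¬H|E) = 1 − 0.205 = 0.795.

P(¬H | E) ≈ 0.795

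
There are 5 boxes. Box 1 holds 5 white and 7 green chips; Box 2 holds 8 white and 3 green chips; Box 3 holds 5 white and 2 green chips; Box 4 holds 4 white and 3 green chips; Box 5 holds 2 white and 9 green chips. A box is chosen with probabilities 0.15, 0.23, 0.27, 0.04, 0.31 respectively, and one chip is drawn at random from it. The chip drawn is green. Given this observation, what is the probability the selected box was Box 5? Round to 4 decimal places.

P(green|Box 1) = 0.5833; P(green|Box 2) = 0.2727; P(green|Box 3) = 0.2857; P(green|Box 4) = 0.4286; P(green|Box 5) = 0.8182.
Prior × likelihood for each source: 0.15·0.5833=0.08750, 0.23·0.2727=0.06273, 0.27·0.2857=0.07714, 0.04·0.4286=0.01714, 0.31·0.8182=0.2536. Summing gives P(green) = 0.49815.
P(Box 5 | green) = 0.2536 / 0.49815 = 0.5092.

Posterior probability ≈ 0.5092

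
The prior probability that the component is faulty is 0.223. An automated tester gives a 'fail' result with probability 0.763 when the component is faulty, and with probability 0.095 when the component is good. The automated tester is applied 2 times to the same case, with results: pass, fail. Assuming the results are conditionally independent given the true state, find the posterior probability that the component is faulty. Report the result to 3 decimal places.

Posterior P(H) ≈ 0.376

Let H be the event that the component is faulty; start with P(H) = 0.223. P('fail'|H) = 0.763, P('fail'|¬H) = 0.095.
Update on result 1 ('pass'): P(H) ← 0.237·0.2230 / (0.237·0.2230 + 0.905·0.7770) = 0.052851/0.75604 = 0.0699.
Update on result 2 ('fail'): P(H) ← 0.763·0.0699 / (0.763·0.0699 + 0.095·0.9301) = 0.053338/0.14170 = 0.3764.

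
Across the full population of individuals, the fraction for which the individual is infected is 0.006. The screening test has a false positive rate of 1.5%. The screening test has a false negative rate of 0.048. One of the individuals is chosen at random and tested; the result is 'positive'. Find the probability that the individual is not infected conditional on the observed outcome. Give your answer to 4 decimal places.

Write H for 'the individual is infected'. Prior odds H:¬H = 0.006/0.994 = 0.0060362. For the 'positive' outcome, the likelihood ratio is 0.952/0.015 = 63.467.
Posterior odds = 0.0060362 × 63.467 = 0.38310, so P(H|E) = 0.38310/(1+0.38310) = 0.2770. Then P(¬H|E) = 1 − 0.2770 = 0.7230.

P(¬H | E) ≈ 0.7230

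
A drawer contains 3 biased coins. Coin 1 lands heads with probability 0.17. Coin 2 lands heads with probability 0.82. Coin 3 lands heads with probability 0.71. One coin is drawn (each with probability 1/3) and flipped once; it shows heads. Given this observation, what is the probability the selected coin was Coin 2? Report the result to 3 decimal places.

Tabulate prior·likelihood by source: [1] prior 0.333333, lik 0.17, product 0.05667; [2] prior 0.333333, lik 0.82, product 0.2733; [3] prior 0.333333, lik 0.71, product 0.2367.
Normalizing constant = 0.56667; the posterior for Coin 2 is its product over the sum, 0.2733/0.56667 = 0.482.

Posterior probability ≈ 0.482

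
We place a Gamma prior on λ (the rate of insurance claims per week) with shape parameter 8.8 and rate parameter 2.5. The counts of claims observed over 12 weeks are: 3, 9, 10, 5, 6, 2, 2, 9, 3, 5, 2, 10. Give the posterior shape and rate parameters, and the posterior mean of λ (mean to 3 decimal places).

The Poisson likelihood adds the total count to the shape and the number of exposure periods to the rate. Here ∑xᵢ = 66 and n = 12, so shape 8.8→74.8 and rate 2.5→14.5.
E[λ | data] = 74.8/14.5 = 5.159.

Posterior: Gamma(shape=74.8, rate=14.5); mean ≈ 5.159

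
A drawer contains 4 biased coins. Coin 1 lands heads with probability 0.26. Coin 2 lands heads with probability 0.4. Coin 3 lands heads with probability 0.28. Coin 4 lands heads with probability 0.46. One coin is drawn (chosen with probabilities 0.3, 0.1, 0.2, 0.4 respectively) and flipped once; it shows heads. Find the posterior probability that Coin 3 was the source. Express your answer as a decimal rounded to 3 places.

Posterior probability ≈ 0.156

Tabulate prior·likelihood by source: [1] prior 0.3, lik 0.26, product 0.07800; [2] prior 0.1, lik 0.4, product 0.04000; [3] prior 0.2, lik 0.28, product 0.05600; [4] prior 0.4, lik 0.46, product 0.1840.
Normalizing constant = 0.35800; the posterior for Coin 3 is its product over the sum, 0.05600/0.35800 = 0.156.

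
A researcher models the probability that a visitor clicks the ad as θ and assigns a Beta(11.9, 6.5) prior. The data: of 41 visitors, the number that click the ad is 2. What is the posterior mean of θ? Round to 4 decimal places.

Observing 2 successes and 39 failures updates Beta(11.9, 6.5) by adding the success and failure counts to the two shape parameters: α = 11.9+2 = 13.9, β = 6.5+39 = 45.5.
E[θ | data] = 13.9/(13.9+45.5) = 0.2340.

Posterior mean ≈ 0.2340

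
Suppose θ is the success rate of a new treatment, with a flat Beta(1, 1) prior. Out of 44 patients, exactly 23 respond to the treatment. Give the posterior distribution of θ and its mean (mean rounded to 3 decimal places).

Posterior: Beta(24, 22); mean ≈ 0.522

Observing 23 successes and 21 failures updates Beta(1, 1) by adding the success and failure counts to the two shape parameters: α = 1+23 = 24, β = 1+21 = 22.
E[θ | data] = 24/(24+22) = 0.522.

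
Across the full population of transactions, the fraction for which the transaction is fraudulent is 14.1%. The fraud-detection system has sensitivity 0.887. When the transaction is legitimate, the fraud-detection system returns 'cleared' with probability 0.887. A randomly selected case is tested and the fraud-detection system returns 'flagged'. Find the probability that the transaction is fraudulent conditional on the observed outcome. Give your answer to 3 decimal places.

P(H | E) ≈ 0.563

Let H be the event that the transaction is fraudulent. P(H) = 0.141, so P(¬H) = 0.859. With E the 'flagged' result, P(E|H) = 0.887 and P(E|¬H) = 0.113.
P(E) = 0.887·0.141 + 0.113·0.859 = 0.12507 + 0.097067 = 0.22213.
By Bayes' theorem, P(H|E) = 0.12507 / 0.22213 = 0.563.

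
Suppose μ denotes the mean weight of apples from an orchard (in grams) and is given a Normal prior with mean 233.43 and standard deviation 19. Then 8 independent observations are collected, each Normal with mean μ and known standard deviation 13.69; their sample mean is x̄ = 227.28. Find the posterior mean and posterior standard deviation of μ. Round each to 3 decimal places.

Posterior mean ≈ 227.655; posterior SD ≈ 4.690

Prior precision 1/τ₀² = 1/19² = 0.00277008; data precision n/σ² = 8/13.69² = 0.0426858.
Posterior precision = 0.00277008 + 0.0426858 = 0.0454559, giving posterior SD = 1/√0.0454559 = 4.690.
Posterior mean = (0.00277008·233.43 + 0.0426858·227.28) / 0.0454559 = 227.655.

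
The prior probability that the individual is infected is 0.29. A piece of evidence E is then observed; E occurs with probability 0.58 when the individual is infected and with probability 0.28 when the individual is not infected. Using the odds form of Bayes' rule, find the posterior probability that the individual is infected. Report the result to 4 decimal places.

Posterior probability ≈ 0.4583

Prior odds = 0.29/(1−0.29) = 0.40845. In log-odds, ln(0.40845) = -0.89538.
Add log likelihood ratio: ln(2.0714) = 0.72824.
Posterior log-odds = -0.16715, so posterior odds = exp(-0.16715) = 0.84608. Converting, P(H|E) = 0.84608/1.8461 = 0.4583.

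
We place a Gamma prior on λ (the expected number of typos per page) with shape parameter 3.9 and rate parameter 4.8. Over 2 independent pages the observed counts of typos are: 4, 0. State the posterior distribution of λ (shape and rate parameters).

Posterior: Gamma(shape=7.9, rate=6.8)

The Poisson likelihood adds the total count to the shape and the number of exposure periods to the rate. Here ∑xᵢ = 4 and n = 2, so shape 3.9→7.9 and rate 4.8→6.8.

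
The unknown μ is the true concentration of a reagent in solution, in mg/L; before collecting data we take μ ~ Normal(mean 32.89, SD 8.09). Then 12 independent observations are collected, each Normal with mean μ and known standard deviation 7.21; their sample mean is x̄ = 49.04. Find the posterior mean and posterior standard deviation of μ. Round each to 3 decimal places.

Prior precision 1/τ₀² = 1/8.09² = 0.0152793; data precision n/σ² = 12/7.21² = 0.230840.
Posterior precision = 0.0152793 + 0.230840 = 0.246119, giving posterior SD = 1/√0.246119 = 2.016.
Posterior mean = (0.0152793·32.89 + 0.230840·49.04) / 0.246119 = 48.037.

Posterior mean ≈ 48.037; posterior SD ≈ 2.016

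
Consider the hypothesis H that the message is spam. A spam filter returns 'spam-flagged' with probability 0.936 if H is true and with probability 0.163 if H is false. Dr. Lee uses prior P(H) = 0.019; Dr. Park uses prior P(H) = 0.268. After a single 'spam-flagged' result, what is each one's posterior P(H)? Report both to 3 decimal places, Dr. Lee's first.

Dr. Lee: 0.100; Dr. Park: 0.678

P('+'|H) = 0.936, P('+'|¬H) = 0.163.
Dr. Lee: numerator 0.936·0.019 = 0.017784; evidence = 0.017784+0.163·0.981 = 0.17769; posterior = 0.100.
Dr. Park: numerator 0.936·0.268 = 0.25085; evidence = 0.25085+0.163·0.732 = 0.37016; posterior = 0.678.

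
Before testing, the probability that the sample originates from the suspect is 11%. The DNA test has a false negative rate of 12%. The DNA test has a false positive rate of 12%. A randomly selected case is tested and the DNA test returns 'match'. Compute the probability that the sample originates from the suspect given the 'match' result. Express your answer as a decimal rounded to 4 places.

P(H | E) ≈ 0.4754

Write H for 'the sample originates from the suspect'. Prior odds H:¬H = 0.11/0.89 = 0.12360. For the 'match' outcome, the likelihood ratio is 0.88/0.12 = 7.3333.
Posterior odds = 0.12360 × 7.3333 = 0.90637, so P(H|E) = 0.90637/(1+0.90637) = 0.4754.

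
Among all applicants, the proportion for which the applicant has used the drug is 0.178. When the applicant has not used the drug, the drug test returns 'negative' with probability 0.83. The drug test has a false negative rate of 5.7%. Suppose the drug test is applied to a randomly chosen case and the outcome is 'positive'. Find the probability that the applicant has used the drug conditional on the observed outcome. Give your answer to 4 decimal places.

Write H for 'the applicant has used the drug'. Prior odds H:¬H = 0.178/0.822 = 0.21655. For the 'positive' outcome, the likelihood ratio is 0.943/0.17 = 5.5471.
Posterior odds = 0.21655 × 5.5471 = 1.2012, so P(H|E) = 1.2012/(1+1.2012) = 0.5457.

P(H | E) ≈ 0.5457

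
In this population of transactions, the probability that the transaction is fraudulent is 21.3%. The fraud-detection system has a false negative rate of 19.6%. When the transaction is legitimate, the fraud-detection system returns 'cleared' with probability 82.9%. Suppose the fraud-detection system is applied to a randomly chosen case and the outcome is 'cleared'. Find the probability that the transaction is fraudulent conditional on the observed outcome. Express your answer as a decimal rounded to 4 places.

P(H | E) ≈ 0.0601

Let H be the event that the transaction is fraudulent. P(H) = 0.213, so P(¬H) = 0.787. With E the 'cleared' result, P(E|H) = 0.196 and P(E|¬H) = 0.829.
P(E) = 0.196·0.213 + 0.829·0.787 = 0.041748 + 0.65242 = 0.69417.
By Bayes' theorem, P(H|E) = 0.041748 / 0.69417 = 0.0601.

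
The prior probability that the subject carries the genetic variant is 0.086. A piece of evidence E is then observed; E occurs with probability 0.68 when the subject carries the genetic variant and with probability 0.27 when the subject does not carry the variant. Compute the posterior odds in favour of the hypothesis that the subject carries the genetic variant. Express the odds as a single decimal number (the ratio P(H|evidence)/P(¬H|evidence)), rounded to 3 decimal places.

Prior odds = 0.086/(1−0.086) = 0.094092.
Likelihood ratio for E = 0.68/0.27 = 2.5185.
Posterior odds = prior odds × LR = 0.23697.

Posterior odds ≈ 0.237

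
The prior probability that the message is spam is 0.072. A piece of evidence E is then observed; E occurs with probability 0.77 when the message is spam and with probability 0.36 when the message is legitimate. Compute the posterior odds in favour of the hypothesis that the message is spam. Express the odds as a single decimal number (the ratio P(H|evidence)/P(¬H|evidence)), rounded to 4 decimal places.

Prior odds = 0.072/(1−0.072) = 0.077586.
Likelihood ratio for E = 0.77/0.36 = 2.1389.
Posterior odds = prior odds × LR = 0.16595.

Posterior odds ≈ 0.1659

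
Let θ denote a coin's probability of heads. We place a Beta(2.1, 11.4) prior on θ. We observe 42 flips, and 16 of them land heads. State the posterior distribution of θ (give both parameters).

Posterior: Beta(18.1, 37.4)

The binomial likelihood is conjugate to the Beta prior: with 16 successes and 26 failures, the posterior is Beta(2.1+16, 11.4+26) = Beta(18.1, 37.4).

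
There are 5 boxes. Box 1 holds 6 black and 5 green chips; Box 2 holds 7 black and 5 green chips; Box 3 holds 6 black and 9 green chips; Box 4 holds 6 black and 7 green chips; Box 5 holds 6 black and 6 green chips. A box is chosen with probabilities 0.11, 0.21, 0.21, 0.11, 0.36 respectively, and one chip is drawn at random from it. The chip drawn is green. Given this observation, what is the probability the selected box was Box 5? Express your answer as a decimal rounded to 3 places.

Tabulate prior·likelihood by source: [1] prior 0.11, lik 0.4545, product 0.05000; [2] prior 0.21, lik 0.4167, product 0.08750; [3] prior 0.21, lik 0.6, product 0.1260; [4] prior 0.11, lik 0.5385, product 0.05923; [5] prior 0.36, lik 0.5, product 0.1800.
Normalizing constant = 0.50273; the posterior for Box 5 is its product over the sum, 0.1800/0.50273 = 0.358.

Posterior probability ≈ 0.358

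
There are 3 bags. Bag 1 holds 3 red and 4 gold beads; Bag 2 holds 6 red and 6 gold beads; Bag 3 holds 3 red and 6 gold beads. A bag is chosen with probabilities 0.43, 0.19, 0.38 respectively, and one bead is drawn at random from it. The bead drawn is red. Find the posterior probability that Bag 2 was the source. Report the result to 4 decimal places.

Posterior probability ≈ 0.2340

Tabulate prior·likelihood by source: [1] prior 0.43, lik 0.4286, product 0.1843; [2] prior 0.19, lik 0.5, product 0.09500; [3] prior 0.38, lik 0.3333, product 0.1267.
Normalizing constant = 0.40595; the posterior for Bag 2 is its product over the sum, 0.09500/0.40595 = 0.2340.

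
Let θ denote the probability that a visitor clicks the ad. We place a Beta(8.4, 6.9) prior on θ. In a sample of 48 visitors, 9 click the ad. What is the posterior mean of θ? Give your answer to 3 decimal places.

The binomial likelihood is conjugate to the Beta prior: with 9 successes and 39 failures, the posterior is Beta(8.4+9, 6.9+39) = Beta(17.4, 45.9).
E[θ | data] = 17.4/(17.4+45.9) = 0.275.

Posterior mean ≈ 0.275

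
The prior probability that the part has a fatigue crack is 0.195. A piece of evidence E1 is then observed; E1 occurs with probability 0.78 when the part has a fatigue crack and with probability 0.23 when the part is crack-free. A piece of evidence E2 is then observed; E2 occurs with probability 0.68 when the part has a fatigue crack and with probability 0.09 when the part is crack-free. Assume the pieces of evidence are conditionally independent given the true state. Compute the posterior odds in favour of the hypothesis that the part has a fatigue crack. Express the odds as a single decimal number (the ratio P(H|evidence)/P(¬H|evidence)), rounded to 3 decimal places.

Posterior odds ≈ 6.207

Prior odds = 0.195/(1−0.195) = 0.24224. In log-odds, ln(0.24224) = -1.4178.
Add log likelihood ratios: ln(3.3913) + ln(7.5556) = 3.2435.
Posterior log-odds = 1.8257, so posterior odds = exp(1.8257) = 6.2069.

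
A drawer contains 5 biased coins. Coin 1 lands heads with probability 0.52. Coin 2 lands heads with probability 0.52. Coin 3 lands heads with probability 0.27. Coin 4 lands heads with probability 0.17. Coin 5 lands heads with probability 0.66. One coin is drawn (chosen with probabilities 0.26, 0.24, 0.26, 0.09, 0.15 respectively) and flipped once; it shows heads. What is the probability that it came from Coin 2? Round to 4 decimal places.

Tabulate prior·likelihood by source: [1] prior 0.26, lik 0.52, product 0.1352; [2] prior 0.24, lik 0.52, product 0.1248; [3] prior 0.26, lik 0.27, product 0.07020; [4] prior 0.09, lik 0.17, product 0.01530; [5] prior 0.15, lik 0.66, product 0.09900.
Normalizing constant = 0.44450; the posterior for Coin 2 is its product over the sum, 0.1248/0.44450 = 0.2808.

Posterior probability ≈ 0.2808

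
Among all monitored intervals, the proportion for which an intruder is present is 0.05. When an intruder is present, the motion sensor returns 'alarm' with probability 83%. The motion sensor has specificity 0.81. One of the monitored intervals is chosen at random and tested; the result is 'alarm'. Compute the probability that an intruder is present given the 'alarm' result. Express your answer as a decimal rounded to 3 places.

Let H be the event that an intruder is present. P(H) = 0.05, so P(¬H) = 0.95. With E the 'alarm' result, P(E|H) = 0.83 and P(E|¬H) = 0.19.
P(E) = 0.83·0.05 + 0.19·0.95 = 0.041500 + 0.18050 = 0.22200.
By Bayes' theorem, P(H|E) = 0.041500 / 0.22200 = 0.187.

P(H | E) ≈ 0.187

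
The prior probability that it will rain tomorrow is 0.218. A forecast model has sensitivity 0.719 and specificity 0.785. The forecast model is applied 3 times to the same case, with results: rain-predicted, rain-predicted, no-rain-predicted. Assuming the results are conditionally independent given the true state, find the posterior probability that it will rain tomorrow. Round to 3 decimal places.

Posterior P(H) ≈ 0.527

Let H be the event that it will rain tomorrow; start with P(H) = 0.218. P('rain-predicted'|H) = 0.719, P('rain-predicted'|¬H) = 0.215.
Update on result 1 ('rain-predicted'): P(H) ← 0.719·0.2180 / (0.719·0.2180 + 0.215·0.7820) = 0.15674/0.32487 = 0.4825.
Update on result 2 ('rain-predicted'): P(H) ← 0.719·0.4825 / (0.719·0.4825 + 0.215·0.5175) = 0.34690/0.45817 = 0.7571.
Update on result 3 ('no-rain-predicted'): P(H) ← 0.281·0.7571 / (0.281·0.7571 + 0.785·0.2429) = 0.21276/0.40340 = 0.5274.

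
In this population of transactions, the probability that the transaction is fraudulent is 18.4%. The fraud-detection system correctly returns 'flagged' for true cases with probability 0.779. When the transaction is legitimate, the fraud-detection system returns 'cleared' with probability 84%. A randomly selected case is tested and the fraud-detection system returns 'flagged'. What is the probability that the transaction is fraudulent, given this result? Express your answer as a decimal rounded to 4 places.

Write H for 'the transaction is fraudulent'. Prior odds H:¬H = 0.184/0.816 = 0.22549. For the 'flagged' outcome, the likelihood ratio is 0.779/0.16 = 4.8688.
Posterior odds = 0.22549 × 4.8688 = 1.0979, so P(H|E) = 1.0979/(1+1.0979) = 0.5233.

P(H | E) ≈ 0.5233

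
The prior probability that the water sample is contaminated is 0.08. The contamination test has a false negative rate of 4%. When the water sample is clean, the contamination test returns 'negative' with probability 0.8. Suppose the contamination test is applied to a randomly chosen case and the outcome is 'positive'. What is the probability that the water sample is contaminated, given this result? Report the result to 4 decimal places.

P(H | E) ≈ 0.2945

Let H be the event that the water sample is contaminated. P(H) = 0.08, so P(¬H) = 0.92. With E the 'positive' result, P(E|H) = 0.96 and P(E|¬H) = 0.2.
P(E) = 0.96·0.08 + 0.2·0.92 = 0.076800 + 0.18400 = 0.26080.
By Bayes' theorem, P(H|E) = 0.076800 / 0.26080 = 0.2945.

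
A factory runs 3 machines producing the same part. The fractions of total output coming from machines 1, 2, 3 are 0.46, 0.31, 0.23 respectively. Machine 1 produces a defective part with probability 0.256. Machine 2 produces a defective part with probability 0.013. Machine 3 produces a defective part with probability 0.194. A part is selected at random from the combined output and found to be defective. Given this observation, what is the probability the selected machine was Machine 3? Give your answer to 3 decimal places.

Posterior probability ≈ 0.268

P(defective|M1) = 0.256; P(defective|M2) = 0.013; P(defective|M3) = 0.194.
Prior × likelihood for each source: 0.46·0.256=0.1178, 0.31·0.013=0.004030, 0.23·0.194=0.04462. Summing gives P(defective) = 0.16641.
P(Machine 3 | defective) = 0.04462 / 0.16641 = 0.268.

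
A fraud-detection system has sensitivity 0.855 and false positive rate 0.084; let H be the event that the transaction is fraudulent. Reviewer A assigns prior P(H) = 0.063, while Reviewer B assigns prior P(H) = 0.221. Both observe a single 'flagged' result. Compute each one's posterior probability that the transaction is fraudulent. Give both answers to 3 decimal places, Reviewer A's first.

The likelihood ratio for a 'flagged' result is 0.855/0.084 = 10.179.
Reviewer A: prior odds 0.063/0.937 = 0.067236; posterior odds 0.68436; posterior probability 0.406.
Reviewer B: prior odds 0.221/0.779 = 0.28370; posterior odds 2.8876; posterior probability 0.743.

Reviewer A: 0.406; Reviewer B: 0.743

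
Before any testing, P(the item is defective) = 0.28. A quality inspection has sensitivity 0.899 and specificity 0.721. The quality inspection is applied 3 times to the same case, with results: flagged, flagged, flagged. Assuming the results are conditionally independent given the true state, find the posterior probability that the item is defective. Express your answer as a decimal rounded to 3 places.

Posterior P(H) ≈ 0.929

Let H be the event that the item is defective; start with P(H) = 0.28. P('flagged'|H) = 0.899, P('flagged'|¬H) = 0.279.
Update on result 1 ('flagged'): P(H) ← 0.899·0.2800 / (0.899·0.2800 + 0.279·0.7200) = 0.25172/0.45260 = 0.5562.
Update on result 2 ('flagged'): P(H) ← 0.899·0.5562 / (0.899·0.5562 + 0.279·0.4438) = 0.49999/0.62382 = 0.8015.
Update on result 3 ('flagged'): P(H) ← 0.899·0.8015 / (0.899·0.8015 + 0.279·0.1985) = 0.72055/0.77593 = 0.9286.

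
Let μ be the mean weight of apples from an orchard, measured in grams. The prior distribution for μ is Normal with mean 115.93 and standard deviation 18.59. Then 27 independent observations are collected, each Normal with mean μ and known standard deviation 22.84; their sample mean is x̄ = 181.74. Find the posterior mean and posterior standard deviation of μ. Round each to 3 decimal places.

With known σ, the Normal prior is conjugate. Weight on the data is w = (n/σ²)/(n/σ² + 1/τ₀²) = 0.0517573/(0.0517573+0.00289362) = 0.94705.
Posterior mean = w·x̄ + (1−w)·μ₀ = 0.94705·181.74 + 0.052947·115.93 = 178.256. Posterior variance = 1/(0.0517573+0.00289362) = 18.2980, so SD = 4.278.

Posterior mean ≈ 178.256; posterior SD ≈ 4.278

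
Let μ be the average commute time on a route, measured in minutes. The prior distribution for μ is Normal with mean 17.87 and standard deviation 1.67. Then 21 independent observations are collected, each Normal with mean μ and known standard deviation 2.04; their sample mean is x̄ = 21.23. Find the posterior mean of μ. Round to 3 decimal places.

Posterior mean ≈ 21.007

With known σ, the Normal prior is conjugate. Weight on the data is w = (n/σ²)/(n/σ² + 1/τ₀²) = 5.04614/(5.04614+0.358564) = 0.93366.
Posterior mean = w·x̄ + (1−w)·μ₀ = 0.93366·21.23 + 0.066343·17.87 = 21.007.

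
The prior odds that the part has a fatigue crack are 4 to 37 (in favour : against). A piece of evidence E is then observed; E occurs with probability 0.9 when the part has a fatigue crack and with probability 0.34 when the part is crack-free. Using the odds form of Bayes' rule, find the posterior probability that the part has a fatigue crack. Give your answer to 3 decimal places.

Prior odds = 4/37 = 0.10811.
Likelihood ratio for E = 0.9/0.34 = 2.6471.
Posterior odds = prior odds × LR = 0.28617.
Posterior probability = odds/(1+odds) = 0.28617/1.2862 = 0.222.

Posterior probability ≈ 0.222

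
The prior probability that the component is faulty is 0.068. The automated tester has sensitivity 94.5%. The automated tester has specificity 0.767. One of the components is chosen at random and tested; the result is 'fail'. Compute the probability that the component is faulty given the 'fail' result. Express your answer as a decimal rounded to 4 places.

P(H | E) ≈ 0.2283

Write H for 'the component is faulty'. Prior odds H:¬H = 0.068/0.932 = 0.072961. For the 'fail' outcome, the likelihood ratio is 0.945/0.233 = 4.0558.
Posterior odds = 0.072961 × 4.0558 = 0.29592, so P(H|E) = 0.29592/(1+0.29592) = 0.2283.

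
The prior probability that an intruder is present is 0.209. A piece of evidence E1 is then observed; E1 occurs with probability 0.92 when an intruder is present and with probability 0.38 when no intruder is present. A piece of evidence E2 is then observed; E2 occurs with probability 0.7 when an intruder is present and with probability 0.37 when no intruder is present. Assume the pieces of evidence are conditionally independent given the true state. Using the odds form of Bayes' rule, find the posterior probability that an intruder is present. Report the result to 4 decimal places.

Prior odds = 0.209/(1−0.209) = 0.26422. In log-odds, ln(0.26422) = -1.3310.
Add log likelihood ratios: ln(2.4211) + ln(1.8919) = 1.5218.
Posterior log-odds = 0.19082, so posterior odds = exp(0.19082) = 1.2102. Converting, P(H|E) = 1.2102/2.2102 = 0.5476.

Posterior probability ≈ 0.5476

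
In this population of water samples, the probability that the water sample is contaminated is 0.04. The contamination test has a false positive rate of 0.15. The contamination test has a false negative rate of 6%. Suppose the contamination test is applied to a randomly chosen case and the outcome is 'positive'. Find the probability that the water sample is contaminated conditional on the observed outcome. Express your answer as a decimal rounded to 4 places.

P(H | E) ≈ 0.2070

Write H for 'the water sample is contaminated'. Prior odds H:¬H = 0.04/0.96 = 0.041667. For the 'positive' outcome, the likelihood ratio is 0.94/0.15 = 6.2667.
Posterior odds = 0.041667 × 6.2667 = 0.26111, so P(H|E) = 0.26111/(1+0.26111) = 0.2070.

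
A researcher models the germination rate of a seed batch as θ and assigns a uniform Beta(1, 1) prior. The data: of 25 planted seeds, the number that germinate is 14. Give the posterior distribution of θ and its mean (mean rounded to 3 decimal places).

Posterior: Beta(15, 12); mean ≈ 0.556

The binomial likelihood is conjugate to the Beta prior: with 14 successes and 11 failures, the posterior is Beta(1+14, 1+11) = Beta(15, 12).
E[θ | data] = 15/(15+12) = 0.556.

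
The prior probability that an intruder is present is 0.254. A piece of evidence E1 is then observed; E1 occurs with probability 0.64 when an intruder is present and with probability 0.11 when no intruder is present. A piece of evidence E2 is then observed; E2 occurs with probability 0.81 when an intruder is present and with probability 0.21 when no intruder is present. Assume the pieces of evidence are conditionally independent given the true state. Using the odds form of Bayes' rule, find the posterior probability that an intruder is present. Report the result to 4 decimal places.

Posterior probability ≈ 0.8843

Prior odds = 0.254/(1−0.254) = 0.34048. In log-odds, ln(0.34048) = -1.0774.
Add log likelihood ratios: ln(5.8182) + ln(3.8571) = 3.1109.
Posterior log-odds = 2.0335, so posterior odds = exp(2.0335) = 7.6410. Converting, P(H|E) = 7.6410/8.6410 = 0.8843.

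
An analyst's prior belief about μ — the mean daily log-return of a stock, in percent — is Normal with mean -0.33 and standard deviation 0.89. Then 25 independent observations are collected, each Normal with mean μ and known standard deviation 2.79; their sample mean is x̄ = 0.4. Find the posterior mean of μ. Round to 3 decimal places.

Posterior mean ≈ 0.194

Prior precision 1/τ₀² = 1/0.89² = 1.26247; data precision n/σ² = 25/2.79² = 3.21168.
Posterior precision = 1.26247 + 3.21168 = 4.47414.
Posterior mean = (1.26247·-0.33 + 3.21168·0.4) / 4.47414 = 0.194.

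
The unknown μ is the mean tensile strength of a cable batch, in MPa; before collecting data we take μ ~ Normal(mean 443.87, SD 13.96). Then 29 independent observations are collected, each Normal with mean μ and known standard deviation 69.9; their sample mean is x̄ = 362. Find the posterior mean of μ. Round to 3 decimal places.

Posterior mean ≈ 399.961

Prior precision 1/τ₀² = 1/13.96² = 0.00513132; data precision n/σ² = 29/69.9² = 0.00593531.
Posterior precision = 0.00513132 + 0.00593531 = 0.0110666.
Posterior mean = (0.00513132·443.87 + 0.00593531·362) / 0.0110666 = 399.961.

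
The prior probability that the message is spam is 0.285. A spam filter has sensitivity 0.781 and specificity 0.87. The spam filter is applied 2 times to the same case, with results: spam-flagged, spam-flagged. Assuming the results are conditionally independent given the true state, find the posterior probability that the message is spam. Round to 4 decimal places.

With H the event that the message is spam, the joint likelihood of the observed sequence is P(data|H) = 0.781·0.781 = 0.60996 and P(data|¬H) = 0.13·0.13 = 0.016900.
Bayes: P(H|data) = 0.285·0.60996 / (0.285·0.60996 + 0.715·0.016900) = 0.17384/0.18592 = 0.9350.

Posterior P(H) ≈ 0.9350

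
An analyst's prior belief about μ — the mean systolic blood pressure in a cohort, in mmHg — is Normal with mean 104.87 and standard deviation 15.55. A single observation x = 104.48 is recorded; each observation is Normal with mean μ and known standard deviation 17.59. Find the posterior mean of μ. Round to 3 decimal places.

Posterior mean ≈ 104.699

With known σ, the Normal prior is conjugate. Weight on the data is w = (n/σ²)/(n/σ² + 1/τ₀²) = 0.00323198/(0.00323198+0.00413561) = 0.43868.
Posterior mean = w·x̄ + (1−w)·μ₀ = 0.43868·104.48 + 0.56132·104.87 = 104.699.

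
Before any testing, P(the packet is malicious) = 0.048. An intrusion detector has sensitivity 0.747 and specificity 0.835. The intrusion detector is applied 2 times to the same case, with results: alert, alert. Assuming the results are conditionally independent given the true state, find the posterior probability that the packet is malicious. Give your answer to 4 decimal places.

Posterior P(H) ≈ 0.5082

Let H be the event that the packet is malicious; start with P(H) = 0.048. P('alert'|H) = 0.747, P('alert'|¬H) = 0.165.
Update on result 1 ('alert'): P(H) ← 0.747·0.0480 / (0.747·0.0480 + 0.165·0.9520) = 0.035856/0.19294 = 0.1858.
Update on result 2 ('alert'): P(H) ← 0.747·0.1858 / (0.747·0.1858 + 0.165·0.8142) = 0.13883/0.27316 = 0.5082.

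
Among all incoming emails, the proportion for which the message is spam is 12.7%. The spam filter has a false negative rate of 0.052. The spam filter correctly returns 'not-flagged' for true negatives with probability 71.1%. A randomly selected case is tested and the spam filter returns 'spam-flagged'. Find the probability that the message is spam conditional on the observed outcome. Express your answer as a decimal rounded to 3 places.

Let H be the event that the message is spam. P(H) = 0.127, so P(¬H) = 0.873. With E the 'spam-flagged' result, P(E|H) = 0.948 and P(E|¬H) = 0.289.
P(E) = 0.948·0.127 + 0.289·0.873 = 0.12040 + 0.25230 = 0.37269.
By Bayes' theorem, P(H|E) = 0.12040 / 0.37269 = 0.323.

P(H | E) ≈ 0.323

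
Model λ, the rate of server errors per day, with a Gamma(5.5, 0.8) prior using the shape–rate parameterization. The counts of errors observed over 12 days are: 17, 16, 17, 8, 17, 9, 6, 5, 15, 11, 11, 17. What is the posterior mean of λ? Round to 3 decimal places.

Posterior mean ≈ 12.070

The Poisson likelihood adds the total count to the shape and the number of exposure periods to the rate. Here ∑xᵢ = 149 and n = 12, so shape 5.5→154.5 and rate 0.8→12.8.
E[λ | data] = 154.5/12.8 = 12.070.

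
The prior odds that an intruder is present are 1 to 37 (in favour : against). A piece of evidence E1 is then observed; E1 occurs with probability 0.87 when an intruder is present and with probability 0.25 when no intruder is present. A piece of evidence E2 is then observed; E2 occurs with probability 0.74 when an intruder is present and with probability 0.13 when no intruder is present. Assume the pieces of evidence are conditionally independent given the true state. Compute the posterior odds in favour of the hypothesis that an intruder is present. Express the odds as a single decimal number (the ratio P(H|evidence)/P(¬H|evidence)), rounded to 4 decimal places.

Posterior odds ≈ 0.5354

Prior odds = 1/37 = 0.027027.
Likelihood ratio for E1 = 0.87/0.25 = 3.4800.
Likelihood ratio for E2 = 0.74/0.13 = 5.6923.
Posterior odds = prior odds × LR₁ × LR₂ = 0.53538.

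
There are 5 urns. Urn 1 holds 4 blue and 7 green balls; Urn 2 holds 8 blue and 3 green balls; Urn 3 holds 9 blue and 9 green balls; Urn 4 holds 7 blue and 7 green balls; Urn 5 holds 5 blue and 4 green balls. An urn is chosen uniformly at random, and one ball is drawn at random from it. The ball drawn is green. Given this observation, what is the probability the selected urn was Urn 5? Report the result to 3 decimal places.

Posterior probability ≈ 0.189

P(green|Urn 1) = 0.6364; P(green|Urn 2) = 0.2727; P(green|Urn 3) = 0.5; P(green|Urn 4) = 0.5; P(green|Urn 5) = 0.4444.
Prior × likelihood for each source: 0.2·0.6364=0.1273, 0.2·0.2727=0.05455, 0.2·0.5=0.1000, 0.2·0.5=0.1000, 0.2·0.4444=0.08889. Summing gives P(green) = 0.47071.
P(Urn 5 | green) = 0.08889 / 0.47071 = 0.189.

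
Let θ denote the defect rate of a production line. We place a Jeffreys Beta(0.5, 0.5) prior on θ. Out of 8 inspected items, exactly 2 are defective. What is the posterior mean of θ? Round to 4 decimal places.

The binomial likelihood is conjugate to the Beta prior: with 2 successes and 6 failures, the posterior is Beta(0.5+2, 0.5+6) = Beta(2.5, 6.5).
E[θ | data] = 2.5/(2.5+6.5) = 0.2778.

Posterior mean ≈ 0.2778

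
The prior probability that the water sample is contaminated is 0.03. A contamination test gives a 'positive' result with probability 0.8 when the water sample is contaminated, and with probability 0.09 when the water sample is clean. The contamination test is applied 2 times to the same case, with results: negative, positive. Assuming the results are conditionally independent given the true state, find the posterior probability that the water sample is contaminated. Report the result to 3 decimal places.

Posterior P(H) ≈ 0.057

Let H be the event that the water sample is contaminated; start with P(H) = 0.03. P('positive'|H) = 0.8, P('positive'|¬H) = 0.09.
Update on result 1 ('negative'): P(H) ← 0.2·0.0300 / (0.2·0.0300 + 0.91·0.9700) = 0.0060000/0.88870 = 0.0068.
Update on result 2 ('positive'): P(H) ← 0.8·0.0068 / (0.8·0.0068 + 0.09·0.9932) = 0.0054011/0.094794 = 0.0570.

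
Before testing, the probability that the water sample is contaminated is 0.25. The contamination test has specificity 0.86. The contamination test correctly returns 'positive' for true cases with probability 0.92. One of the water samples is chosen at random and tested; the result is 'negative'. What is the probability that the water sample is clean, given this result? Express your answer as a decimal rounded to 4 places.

Write H for 'the water sample is contaminated'. Prior odds H:¬H = 0.25/0.75 = 0.33333. For the 'negative' outcome, the likelihood ratio is 0.08/0.86 = 0.093023.
Posterior odds = 0.33333 × 0.093023 = 0.031008, so P(H|E) = 0.031008/(1+0.031008) = 0.0301. Then P(¬H|E) = 1 − 0.0301 = 0.9699.

P(¬H | E) ≈ 0.9699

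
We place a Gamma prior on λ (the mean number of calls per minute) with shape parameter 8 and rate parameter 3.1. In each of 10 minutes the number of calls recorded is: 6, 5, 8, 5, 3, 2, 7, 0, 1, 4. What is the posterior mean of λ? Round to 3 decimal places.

Posterior mean ≈ 3.740

The Poisson likelihood adds the total count to the shape and the number of exposure periods to the rate. Here ∑xᵢ = 41 and n = 10, so shape 8→49 and rate 3.1→13.1.
E[λ | data] = 49/13.1 = 3.740.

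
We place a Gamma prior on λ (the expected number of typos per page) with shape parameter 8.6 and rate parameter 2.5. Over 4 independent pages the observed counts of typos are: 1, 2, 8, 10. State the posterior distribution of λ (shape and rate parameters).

Posterior: Gamma(shape=29.6, rate=6.5)

Total count ∑xᵢ = 21 over n = 4 pages.
Gamma is conjugate to the Poisson likelihood: posterior is Gamma(shape = 8.6+21 = 29.6, rate = 2.5+4 = 6.5).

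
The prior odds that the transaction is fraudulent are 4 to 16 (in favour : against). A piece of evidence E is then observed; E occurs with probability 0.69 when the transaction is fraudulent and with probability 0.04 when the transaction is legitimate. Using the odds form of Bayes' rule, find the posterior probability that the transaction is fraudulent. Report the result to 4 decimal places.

Prior odds = 4/16 = 0.25000.
Likelihood ratio for E = 0.69/0.04 = 17.250.
Posterior odds = prior odds × LR = 4.3125.
Posterior probability = odds/(1+odds) = 4.3125/5.3125 = 0.8118.

Posterior probability ≈ 0.8118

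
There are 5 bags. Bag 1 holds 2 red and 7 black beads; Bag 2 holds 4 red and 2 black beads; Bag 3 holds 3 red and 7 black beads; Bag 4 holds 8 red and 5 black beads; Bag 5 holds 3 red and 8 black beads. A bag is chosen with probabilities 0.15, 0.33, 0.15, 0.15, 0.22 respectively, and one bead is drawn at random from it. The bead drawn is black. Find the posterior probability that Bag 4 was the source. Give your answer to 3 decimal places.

Posterior probability ≈ 0.105

P(black|Bag 1) = 0.7778; P(black|Bag 2) = 0.3333; P(black|Bag 3) = 0.7; P(black|Bag 4) = 0.3846; P(black|Bag 5) = 0.7273.
Prior × likelihood for each source: 0.15·0.7778=0.1167, 0.33·0.3333=0.1100, 0.15·0.7=0.1050, 0.15·0.3846=0.05769, 0.22·0.7273=0.1600. Summing gives P(black) = 0.54936.
P(Bag 4 | black) = 0.05769 / 0.54936 = 0.105.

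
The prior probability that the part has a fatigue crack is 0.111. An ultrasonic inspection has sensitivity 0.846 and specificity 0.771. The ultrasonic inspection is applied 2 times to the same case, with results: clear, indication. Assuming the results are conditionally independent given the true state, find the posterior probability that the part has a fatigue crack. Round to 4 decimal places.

Let H be the event that the part has a fatigue crack; start with P(H) = 0.111. P('indication'|H) = 0.846, P('indication'|¬H) = 0.229.
Update on result 1 ('clear'): P(H) ← 0.154·0.1110 / (0.154·0.1110 + 0.771·0.8890) = 0.017094/0.70251 = 0.0243.
Update on result 2 ('indication'): P(H) ← 0.846·0.0243 / (0.846·0.0243 + 0.229·0.9757) = 0.020585/0.24401 = 0.0844.

Posterior P(H) ≈ 0.0844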